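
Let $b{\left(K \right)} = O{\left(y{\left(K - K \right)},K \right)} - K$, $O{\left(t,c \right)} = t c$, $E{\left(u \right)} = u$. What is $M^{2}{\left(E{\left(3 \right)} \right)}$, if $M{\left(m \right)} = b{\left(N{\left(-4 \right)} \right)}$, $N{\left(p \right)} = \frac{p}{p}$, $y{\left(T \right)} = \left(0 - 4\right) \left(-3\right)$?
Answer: $121$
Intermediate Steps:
$y{\left(T \right)} = 12$ ($y{\left(T \right)} = \left(-4\right) \left(-3\right) = 12$)
$O{\left(t,c \right)} = c t$
$N{\left(p \right)} = 1$
$b{\left(K \right)} = 11 K$ ($b{\left(K \right)} = K 12 - K = 12 K - K = 11 K$)
$M{\left(m \right)} = 11$ ($M{\left(m \right)} = 11 \cdot 1 = 11$)
$M^{2}{\left(E{\left(3 \right)} \right)} = 11^{2} = 121$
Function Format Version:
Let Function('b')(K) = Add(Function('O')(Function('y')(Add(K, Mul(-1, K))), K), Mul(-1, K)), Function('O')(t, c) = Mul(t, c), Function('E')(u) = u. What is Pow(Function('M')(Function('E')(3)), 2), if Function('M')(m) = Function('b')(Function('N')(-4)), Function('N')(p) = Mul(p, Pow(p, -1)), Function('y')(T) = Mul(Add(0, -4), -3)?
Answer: 121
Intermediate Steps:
Function('y')(T) = 12 (Function('y')(T) = Mul(-4, -3) = 12)
Function('O')(t, c) = Mul(c, t)
Function('N')(p) = 1
Function('b')(K) = Mul(11, K) (Function('b')(K) = Add(Mul(K, 12), Mul(-1, K)) = Add(Mul(12, K), Mul(-1, K)) = Mul(11, K))
Function('M')(m) = 11 (Function('M')(m) = Mul(11, 1) = 11)
Pow(Function('M')(Function('E')(3)), 2) = Pow(11, 2) = 121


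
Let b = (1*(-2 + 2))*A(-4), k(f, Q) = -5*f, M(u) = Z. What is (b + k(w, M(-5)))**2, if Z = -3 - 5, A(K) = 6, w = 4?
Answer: 400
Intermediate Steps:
Z = -8
M(u) = -8
b = 0 (b = (1*(-2 + 2))*6 = (1*0)*6 = 0*6 = 0)
(b + k(w, M(-5)))**2 = (0 - 5*4)**2 = (0 - 20)**2 = (-20)**2 = 400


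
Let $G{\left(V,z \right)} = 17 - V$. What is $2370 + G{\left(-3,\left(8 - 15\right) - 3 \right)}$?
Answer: $2390$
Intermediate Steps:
$2370 + G{\left(-3,\left(8 - 15\right) - 3 \right)} = 2370 + \left(17 - -3\right) = 2370 + \left(17 + 3\right) = 2370 + 20 = 2390$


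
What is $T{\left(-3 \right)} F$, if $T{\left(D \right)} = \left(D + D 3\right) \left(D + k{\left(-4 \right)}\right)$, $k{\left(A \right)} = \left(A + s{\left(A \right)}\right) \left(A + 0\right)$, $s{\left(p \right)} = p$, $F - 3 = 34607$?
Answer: $-12044280$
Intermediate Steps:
$F = 34610$ ($F = 3 + 34607 = 34610$)
$k{\left(A \right)} = 2 A^{2}$ ($k{\left(A \right)} = \left(A + A\right) \left(A + 0\right) = 2 A A = 2 A^{2}$)
$T{\left(D \right)} = 4 D \left(32 + D\right)$ ($T{\left(D \right)} = \left(D + D 3\right) \left(D + 2 \left(-4\right)^{2}\right) = \left(D + 3 D\right) \left(D + 2 \cdot 16\right) = 4 D \left(D + 32\right) = 4 D \left(32 + D\right)$)
$T{\left(-3 \right)} F = 4 \left(-3\right) \left(32 - 3\right) 34610 = 4 \left(-3\right) 29 \cdot 34610 = \left(-348\right) 34610 = -12044280$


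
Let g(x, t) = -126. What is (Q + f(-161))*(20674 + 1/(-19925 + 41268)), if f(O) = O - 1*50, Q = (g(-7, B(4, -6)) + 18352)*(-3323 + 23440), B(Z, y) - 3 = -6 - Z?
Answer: 161783530764953273/21343 ≈ 7.5802e+12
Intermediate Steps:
B(Z, y) = -3 - Z (B(Z, y) = 3 + (-6 - Z) = -3 - Z)
Q = 366652442 (Q = (-126 + 18352)*(-3323 + 23440) = 18226*20117 = 366652442)
f(O) = -50 + O (f(O) = O - 50 = -50 + O)
(Q + f(-161))*(20674 + 1/(-19925 + 41268)) = (366652442 + (-50 - 161))*(20674 + 1/(-19925 + 41268)) = (366652442 - 211)*(20674 + 1/21343) = 366652231*(20674 + 1/21343) = 366652231*(441245183/21343) = 161783530764953273/21343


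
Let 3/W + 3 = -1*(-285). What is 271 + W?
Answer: 25475/94 ≈ 271.01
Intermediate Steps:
W = 1/94 (W = 3/(-3 - 1*(-285)) = 3/(-3 + 285) = 3/282 = 3*(1/282) = 1/94 ≈ 0.010638)
271 + W = 271 + 1/94 = 25475/94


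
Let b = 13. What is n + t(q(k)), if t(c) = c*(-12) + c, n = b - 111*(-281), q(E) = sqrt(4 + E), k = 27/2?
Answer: 31204 - 11*sqrt(70)/2 ≈ 31158.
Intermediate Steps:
k = 27/2 (k = 27*(1/2) = 27/2 ≈ 13.500)
n = 31204 (n = 13 - 111*(-281) = 13 + 31191 = 31204)
t(c) = -11*c (t(c) = -12*c + c = -11*c)
n + t(q(k)) = 31204 - 11*sqrt(4 + 27/2) = 31204 - 11*sqrt(70)/2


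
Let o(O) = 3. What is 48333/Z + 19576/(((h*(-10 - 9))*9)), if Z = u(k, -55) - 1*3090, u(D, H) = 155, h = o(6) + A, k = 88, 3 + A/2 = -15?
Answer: -215287559/16562205 ≈ -12.999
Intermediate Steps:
A = -36 (A = -6 + 2*(-15) = -6 - 30 = -36)
h = -33 (h = 3 - 36 = -33)
Z = -2935 (Z = 155 - 1*3090 = 155 - 3090 = -2935)
48333/Z + 19576/(((h*(-10 - 9))*9)) = 48333/(-2935) + 19576/((-33*(-10 - 9)*9)) = 48333*(-1/2935) + 19576/((-33*(-19)*9)) = -48333/2935 + 19576/((627*9)) = -48333/2935 + 19576/5643 = -215287559/16562205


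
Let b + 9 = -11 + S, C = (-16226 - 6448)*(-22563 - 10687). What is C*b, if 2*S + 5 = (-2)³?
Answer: -19978628250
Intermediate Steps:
S = -13/2 (S = -5/2 + (½)*(-2)³ = -5/2 + (½)*(-8) = -5/2 - 4 = -13/2 ≈ -6.5000)
C = 753910500 (C = -22674*(-33250) = 753910500)
b = -53/2 (b = -9 + (-11 - 13/2) = -9 - 35/2 = -53/2 ≈ -26.500)
C*b = 753910500*(-53/2) = -19978628250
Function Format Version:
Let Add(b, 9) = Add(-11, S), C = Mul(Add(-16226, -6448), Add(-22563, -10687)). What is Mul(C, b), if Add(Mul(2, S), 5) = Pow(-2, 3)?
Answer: -19978628250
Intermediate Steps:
S = Rational(-13, 2) (S = Add(Rational(-5, 2), Mul(Rational(1, 2), Pow(-2, 3))) = Add(Rational(-5, 2), Mul(Rational(1, 2), -8)) = Add(Rational(-5, 2), -4) = Rational(-13, 2) ≈ -6.5000)
C = 753910500 (C = Mul(-22674, -33250) = 753910500)
b = Rational(-53, 2) (b = Add(-9, Add(-11, Rational(-13, 2))) = Add(-9, Rational(-35, 2)) = Rational(-53, 2) ≈ -26.500)
Mul(C, b) = Mul(753910500, Rational(-53, 2)) = -19978628250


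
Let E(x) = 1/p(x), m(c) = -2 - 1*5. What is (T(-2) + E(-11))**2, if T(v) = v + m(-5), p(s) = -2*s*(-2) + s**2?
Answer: 478864/5929 ≈ 80.766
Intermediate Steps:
p(s) = s**2 + 4*s (p(s) = -(-4)*s + s**2 = 4*s + s**2 = s**2 + 4*s)
m(c) = -7 (m(c) = -2 - 5 = -7)
T(v) = -7 + v (T(v) = v - 7 = -7 + v)
E(x) = 1/(x*(4 + x))
(T(-2) + E(-11))**2 = ((-7 - 2) + 1/((-11)*(4 - 11)))**2 = (-9 - 1/11/(-7))**2 = (-9 - 1/11*(-1/7))**2 = (-9 + 1/77)**2 = (-692/77)**2 = 478864/5929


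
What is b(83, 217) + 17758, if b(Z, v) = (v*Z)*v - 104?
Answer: 3926041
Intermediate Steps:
b(Z, v) = -104 + Z*v² (b(Z, v) = (Z*v)*v - 104 = Z*v² - 104 = -104 + Z*v²)
b(83, 217) + 17758 = (-104 + 83*217²) + 17758 = (-104 + 83*47089) + 17758 = (-104 + 3908387) + 17758 = 3908283 + 17758 = 3926041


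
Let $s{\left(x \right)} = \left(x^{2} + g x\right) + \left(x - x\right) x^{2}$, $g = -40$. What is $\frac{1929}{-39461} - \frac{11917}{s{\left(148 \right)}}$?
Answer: $- \frac{501089873}{630744624} \approx -0.79444$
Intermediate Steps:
$s{\left(x \right)} = x^{2} - 40 x$ ($s{\left(x \right)} = \left(x^{2} - 40 x\right) + \left(x - x\right) x^{2} = \left(x^{2} - 40 x\right) + 0 x^{2} = \left(x^{2} - 40 x\right) + 0 = x^{2} - 40 x$)
$\frac{1929}{-39461} - \frac{11917}{s{\left(148 \right)}} = \frac{1929}{-39461} - \frac{11917}{148 \left(-40 + 148\right)} = 1929 \left(- \frac{1}{39461}\right) - \frac{11917}{148 \cdot 108} = - \frac{1929}{39461} - \frac{11917}{15984} = - \frac{501089873}{630744624}$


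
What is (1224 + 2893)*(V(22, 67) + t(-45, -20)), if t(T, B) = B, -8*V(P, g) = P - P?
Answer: -82340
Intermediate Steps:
V(P, g) = 0 (V(P, g) = -(P - P)/8 = -⅛*0 = 0)
(1224 + 2893)*(V(22, 67) + t(-45, -20)) = (1224 + 2893)*(0 - 20) = 4117*(-20) = -82340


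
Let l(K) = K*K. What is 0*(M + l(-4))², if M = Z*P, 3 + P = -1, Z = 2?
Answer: 0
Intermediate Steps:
l(K) = K²
P = -4 (P = -3 - 1 = -4)
M = -8 (M = 2*(-4) = -8)
0*(M + l(-4))² = 0*(-8 + (-4)²)² = 0*(-8 + 16)² = 0*8² = 0*64 = 0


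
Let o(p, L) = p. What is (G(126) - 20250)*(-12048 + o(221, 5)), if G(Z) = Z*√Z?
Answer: 239496750 - 4470606*√14 ≈ 2.2277e+8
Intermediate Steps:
G(Z) = Z^(3/2)
(G(126) - 20250)*(-12048 + o(221, 5)) = (126^(3/2) - 20250)*(-12048 + 221) = (378*√14 - 20250)*(-11827) = (-20250 + 378*√14)*(-11827) = 239496750 - 4470606*√14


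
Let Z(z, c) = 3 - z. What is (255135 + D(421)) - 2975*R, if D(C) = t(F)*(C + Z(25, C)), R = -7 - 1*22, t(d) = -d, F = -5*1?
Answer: 343405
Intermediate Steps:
F = -5
R = -29 (R = -7 - 22 = -29)
D(C) = -110 + 5*C (D(C) = (-1*(-5))*(C + (3 - 1*25)) = 5*(C + (3 - 25)) = 5*(C - 22) = 5*(-22 + C) = -110 + 5*C)
(255135 + D(421)) - 2975*R = (255135 + (-110 + 5*421)) - 2975*(-29) = (255135 + (-110 + 2105)) + 86275 = (255135 + 1995) + 86275 = 257130 + 86275 = 343405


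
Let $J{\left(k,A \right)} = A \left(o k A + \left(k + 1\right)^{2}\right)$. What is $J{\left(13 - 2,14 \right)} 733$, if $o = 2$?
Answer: $4638424$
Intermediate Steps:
$J{\left(k,A \right)} = A \left(\left(1 + k\right)^{2} + 2 A k\right)$ ($J{\left(k,A \right)} = A \left(2 k A + \left(k + 1\right)^{2}\right) = A \left(2 A k + \left(1 + k\right)^{2}\right) = A \left(\left(1 + k\right)^{2} + 2 A k\right)$)
$J{\left(13 - 2,14 \right)} 733 = 14 \left(\left(1 + \left(13 - 2\right)\right)^{2} + 2 \cdot 14 \left(13 - 2\right)\right) 733 = 14 \left(\left(1 + 11\right)^{2} + 2 \cdot 14 \cdot 11\right) 733 = 14 \left(12^{2} + 308\right) 733 = 14 \left(144 + 308\right) 733 = 14 \cdot 452 \cdot 733 = 6328 \cdot 733 = 4638424$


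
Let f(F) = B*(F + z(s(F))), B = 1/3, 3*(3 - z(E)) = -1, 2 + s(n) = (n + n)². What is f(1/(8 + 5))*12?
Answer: 532/39 ≈ 13.641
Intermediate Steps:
s(n) = -2 + 4*n² (s(n) = -2 + (n + n)² = -2 + (2*n)² = -2 + 4*n²)
z(E) = 10/3 (z(E) = 3 - ⅓*(-1) = 3 + ⅓ = 10/3)
B = ⅓ ≈ 0.33333
f(F) = 10/9 + F/3 (f(F) = (F + 10/3)/3 = (10/3 + F)/3 = 10/9 + F/3)
f(1/(8 + 5))*12 = (10/9 + 1/(3*(8 + 5)))*12 = (10/9 + (⅓)/13)*12 = (10/9 + (⅓)*(1/13))*12 = (10/9 + 1/39)*12 = (133/117)*12 = 532/39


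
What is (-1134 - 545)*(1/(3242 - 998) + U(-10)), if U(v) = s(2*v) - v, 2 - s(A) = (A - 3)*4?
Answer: -391839983/2244 ≈ -1.7462e+5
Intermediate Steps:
s(A) = 14 - 4*A (s(A) = 2 - (A - 3)*4 = 2 - (-3 + A)*4 = 2 - (-12 + 4*A) = 2 + (12 - 4*A) = 14 - 4*A)
U(v) = 14 - 9*v (U(v) = (14 - 8*v) - v = 14 - 9*v)
(-1134 - 545)*(1/(3242 - 998) + U(-10)) = (-1134 - 545)*(1/(3242 - 998) + (14 - 9*(-10))) = -1679*(1/2244 + (14 + 90)) = -1679*(1/2244 + 104) = -1679*233377/2244 = -391839983/2244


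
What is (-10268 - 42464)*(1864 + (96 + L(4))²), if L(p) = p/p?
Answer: -594447836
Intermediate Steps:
L(p) = 1
(-10268 - 42464)*(1864 + (96 + L(4))²) = (-10268 - 42464)*(1864 + (96 + 1)²) = -52732*(1864 + 97²) = -52732*(1864 + 9409) = -52732*11273 = -594447836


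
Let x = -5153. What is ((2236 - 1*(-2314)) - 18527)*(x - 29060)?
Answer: 478195101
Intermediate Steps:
((2236 - 1*(-2314)) - 18527)*(x - 29060) = ((2236 - 1*(-2314)) - 18527)*(-5153 - 29060) = ((2236 + 2314) - 18527)*(-34213) = (4550 - 18527)*(-34213) = -13977*(-34213) = 478195101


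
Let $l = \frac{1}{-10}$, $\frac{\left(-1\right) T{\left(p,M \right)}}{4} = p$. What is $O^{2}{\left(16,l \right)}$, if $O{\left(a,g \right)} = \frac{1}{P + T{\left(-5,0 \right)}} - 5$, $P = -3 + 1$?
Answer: $\frac{7921}{324} \approx 24.448$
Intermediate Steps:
$T{\left(p,M \right)} = - 4 p$
$l = - \frac{1}{10} \approx -0.1$
$P = -2$
$O{\left(a,g \right)} = - \frac{89}{18}$ ($O{\left(a,g \right)} = \frac{1}{-2 - -20} - 5 = \frac{1}{-2 + 20} - 5 = \frac{1}{18} - 5 = - \frac{89}{18}$)
$O^{2}{\left(16,l \right)} = \left(- \frac{89}{18}\right)^{2} = \frac{7921}{324}$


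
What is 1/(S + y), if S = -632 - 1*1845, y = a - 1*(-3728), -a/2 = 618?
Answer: 1/15 ≈ 0.066667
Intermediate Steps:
a = -1236 (a = -2*618 = -1236)
y = 2492 (y = -1236 - 1*(-3728) = -1236 + 3728 = 2492)
S = -2477 (S = -632 - 1845 = -2477)
1/(S + y) = 1/(-2477 + 2492) = 1/15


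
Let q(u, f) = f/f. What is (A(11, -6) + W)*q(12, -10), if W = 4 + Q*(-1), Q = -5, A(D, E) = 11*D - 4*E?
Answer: 154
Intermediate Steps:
A(D, E) = -4*E + 11*D
q(u, f) = 1
W = 9 (W = 4 - 5*(-1) = 4 + 5 = 9)
(A(11, -6) + W)*q(12, -10) = ((-4*(-6) + 11*11) + 9)*1 = ((24 + 121) + 9)*1 = (145 + 9)*1 = 154*1 = 154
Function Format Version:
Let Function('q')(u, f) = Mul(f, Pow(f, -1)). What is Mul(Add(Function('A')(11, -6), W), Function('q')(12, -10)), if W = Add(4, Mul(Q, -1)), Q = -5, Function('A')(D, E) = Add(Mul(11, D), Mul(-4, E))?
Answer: 154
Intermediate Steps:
Function('A')(D, E) = Add(Mul(-4, E), Mul(11, D))
Function('q')(u, f) = 1
W = 9 (W = Add(4, Mul(-5, -1)) = Add(4, 5) = 9)
Mul(Add(Function('A')(11, -6), W), Function('q')(12, -10)) = Mul(Add(Add(Mul(-4, -6), Mul(11, 11)), 9), 1) = Mul(Add(Add(24, 121), 9), 1) = Mul(Add(145, 9), 1) = Mul(154, 1) = 154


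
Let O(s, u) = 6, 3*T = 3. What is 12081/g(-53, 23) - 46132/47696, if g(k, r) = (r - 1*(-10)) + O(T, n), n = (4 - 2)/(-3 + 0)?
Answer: 47868019/155012 ≈ 308.80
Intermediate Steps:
n = -⅔ (n = 2/(-3) = 2*(-⅓) = -⅔ ≈ -0.66667)
T = 1 (T = (⅓)*3 = 1)
g(k, r) = 16 + r (g(k, r) = (r - 1*(-10)) + 6 = (r + 10) + 6 = (10 + r) + 6 = 16 + r)
12081/g(-53, 23) - 46132/47696 = 12081/(16 + 23) - 46132/47696 = 12081/39 - 46132*1/47696 = 12081*(1/39) - 11533/11924 = 4027/13 - 11533/11924 = 47868019/155012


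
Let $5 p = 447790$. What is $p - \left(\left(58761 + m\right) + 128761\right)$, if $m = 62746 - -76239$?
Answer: $-236949$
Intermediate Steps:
$p = 89558$ ($p = \frac{1}{5} \cdot 447790 = 89558$)
$m = 138985$ ($m = 62746 + 76239 = 138985$)
$p - \left(\left(58761 + m\right) + 128761\right) = 89558 - \left(\left(58761 + 138985\right) + 128761\right) = 89558 - \left(197746 + 128761\right) = 89558 - 326507 = -236949$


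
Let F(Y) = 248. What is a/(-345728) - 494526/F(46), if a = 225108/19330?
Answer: -2791282820511/1399801280 ≈ -1994.1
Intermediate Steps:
a = 112554/9665 (a = 225108*(1/19330) = 112554/9665 ≈ 11.646)
a/(-345728) - 494526/F(46) = (112554/9665)/(-345728) - 494526/248 = (112554/9665)*(-1/345728) - 494526*1/248 = -1521/45154880 - 247263/124 = -2791282820511/1399801280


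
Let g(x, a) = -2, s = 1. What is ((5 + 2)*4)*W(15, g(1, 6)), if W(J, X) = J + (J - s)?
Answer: 812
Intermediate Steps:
W(J, X) = -1 + 2*J (W(J, X) = J + (J - 1*1) = J + (J - 1) = J + (-1 + J) = -1 + 2*J)
((5 + 2)*4)*W(15, g(1, 6)) = ((5 + 2)*4)*(-1 + 2*15) = (7*4)*(-1 + 30) = 28*29 = 812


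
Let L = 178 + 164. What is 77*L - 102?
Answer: 26232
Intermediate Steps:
L = 342
77*L - 102 = 77*342 - 102 = 26334 - 102 = 26232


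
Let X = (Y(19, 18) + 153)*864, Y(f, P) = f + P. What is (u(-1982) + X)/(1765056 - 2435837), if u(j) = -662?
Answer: -163498/670781 ≈ -0.24374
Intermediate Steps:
Y(f, P) = P + f
X = 164160 (X = ((18 + 19) + 153)*864 = (37 + 153)*864 = 190*864 = 164160)
(u(-1982) + X)/(1765056 - 2435837) = (-662 + 164160)/(1765056 - 2435837) = 163498/(-670781) = 163498*(-1/670781) = -163498/670781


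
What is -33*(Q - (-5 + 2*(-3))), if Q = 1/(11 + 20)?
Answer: -11286/31 ≈ -364.06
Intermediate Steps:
Q = 1/31 ≈ 0.032258
-33*(Q - (-5 + 2*(-3))) = -33*(1/31 - (-5 + 2*(-3))) = -33*(1/31 - (-5 - 6)) = -33*(1/31 - 1*(-11)) = -33*(1/31 + 11) = -33*342/31 = -11286/31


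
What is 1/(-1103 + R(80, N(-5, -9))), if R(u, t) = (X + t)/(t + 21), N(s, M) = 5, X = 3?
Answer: -13/14335 ≈ -0.00090687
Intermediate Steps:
R(u, t) = (3 + t)/(21 + t) (R(u, t) = (3 + t)/(t + 21) = (3 + t)/(21 + t))
1/(-1103 + R(80, N(-5, -9))) = 1/(-1103 + (3 + 5)/(21 + 5)) = 1/(-1103 + 8/26) = 1/(-1103 + (1/26)*8) = 1/(-1103 + 4/13) = 1/(-14335/13) = -13/14335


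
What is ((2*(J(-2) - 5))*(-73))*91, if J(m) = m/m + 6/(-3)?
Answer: 79716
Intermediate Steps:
J(m) = -1 (J(m) = 1 + 6*(-1/3) = 1 - 2 = -1)
((2*(J(-2) - 5))*(-73))*91 = ((2*(-1 - 5))*(-73))*91 = ((2*(-6))*(-73))*91 = -12*(-73)*91 = 876*91 = 79716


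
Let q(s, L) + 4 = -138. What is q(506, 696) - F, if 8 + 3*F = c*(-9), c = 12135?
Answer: 108797/3 ≈ 36266.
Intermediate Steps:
q(s, L) = -142 (q(s, L) = -4 - 138 = -142)
F = -109223/3 (F = -8/3 + (12135*(-9))/3 = -8/3 + (1/3)*(-109215) = -8/3 - 36405 = -109223/3 ≈ -36408.)
q(506, 696) - F = -142 - 1*(-109223/3) = -142 + 109223/3 = 108797/3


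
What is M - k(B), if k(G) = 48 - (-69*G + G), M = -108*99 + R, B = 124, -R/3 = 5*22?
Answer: -19502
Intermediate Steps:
R = -330 (R = -15*22 = -3*110 = -330)
M = -11022 (M = -108*99 - 330 = -10692 - 330 = -11022)
k(G) = 48 + 68*G (k(G) = 48 - (-68)*G = 48 + 68*G)
M - k(B) = -11022 - (48 + 68*124) = -11022 - (48 + 8432) = -11022 - 1*8480 = -11022 - 8480 = -19502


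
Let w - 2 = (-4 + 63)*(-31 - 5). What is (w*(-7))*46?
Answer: 683284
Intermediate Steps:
w = -2122 (w = 2 + (-4 + 63)*(-31 - 5) = 2 + 59*(-36) = 2 - 2124 = -2122)
(w*(-7))*46 = -2122*(-7)*46 = 14854*46 = 683284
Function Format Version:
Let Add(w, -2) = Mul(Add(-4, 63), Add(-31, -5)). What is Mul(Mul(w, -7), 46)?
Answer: 683284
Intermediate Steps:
w = -2122 (w = Add(2, Mul(Add(-4, 63), Add(-31, -5))) = Add(2, Mul(59, -36)) = Add(2, -2124) = -2122)
Mul(Mul(w, -7), 46) = Mul(Mul(-2122, -7), 46) = Mul(14854, 46) = 683284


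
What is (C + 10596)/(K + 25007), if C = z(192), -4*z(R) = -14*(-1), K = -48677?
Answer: -4237/9468 ≈ -0.44751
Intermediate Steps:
z(R) = -7/2 (z(R) = -(-7)*(-1)/2 = -¼*14 = -7/2)
C = -7/2 ≈ -3.5000
(C + 10596)/(K + 25007) = (-7/2 + 10596)/(-48677 + 25007) = (21185/2)/(-23670) = (21185/2)*(-1/23670) = -4237/9468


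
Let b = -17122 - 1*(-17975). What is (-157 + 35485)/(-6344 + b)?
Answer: -35328/5491 ≈ -6.4338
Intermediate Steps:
b = 853 (b = -17122 + 17975 = 853)
(-157 + 35485)/(-6344 + b) = (-157 + 35485)/(-6344 + 853) = 35328/(-5491) = 35328*(-1/5491) = -35328/5491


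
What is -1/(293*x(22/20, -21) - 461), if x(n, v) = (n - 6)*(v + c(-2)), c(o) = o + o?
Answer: -2/70863 ≈ -2.8223e-5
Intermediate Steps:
c(o) = 2*o
x(n, v) = (-6 + n)*(-4 + v) (x(n, v) = (n - 6)*(v + 2*(-2)) = (-6 + n)*(v - 4) = (-6 + n)*(-4 + v))
-1/(293*x(22/20, -21) - 461) = -1/(293*(24 - 6*(-21) - 88/20 + (22/20)*(-21)) - 461) = -1/(293*(24 + 126 - 88/20 + (22*(1/20))*(-21)) - 461) = -1/(293*(24 + 126 - 4*11/10 + (11/10)*(-21)) - 461) = -1/(293*(24 + 126 - 22/5 - 231/10) - 461) = -1/(293*(245/2) - 461) = -1/(71785/2 - 461) = -1/70863/2 = -1*2/70863 = -2/70863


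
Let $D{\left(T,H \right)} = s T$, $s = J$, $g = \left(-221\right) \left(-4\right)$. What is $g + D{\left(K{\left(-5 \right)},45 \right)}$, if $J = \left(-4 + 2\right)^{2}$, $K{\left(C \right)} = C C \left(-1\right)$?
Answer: $784$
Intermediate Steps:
$K{\left(C \right)} = - C^{2}$ ($K{\left(C \right)} = C^{2} \left(-1\right) = - C^{2}$)
$J = 4$ ($J = \left(-2\right)^{2} = 4$)
$g = 884$
$s = 4$
$D{\left(T,H \right)} = 4 T$
$g + D{\left(K{\left(-5 \right)},45 \right)} = 884 + 4 \left(- \left(-5\right)^{2}\right) = 884 + 4 \left(\left(-1\right) 25\right) = 884 + 4 \left(-25\right) = 884 - 100 = 784$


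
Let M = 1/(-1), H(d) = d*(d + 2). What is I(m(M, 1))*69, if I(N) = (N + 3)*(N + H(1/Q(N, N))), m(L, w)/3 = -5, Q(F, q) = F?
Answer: 313168/25 ≈ 12527.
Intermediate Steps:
H(d) = d*(2 + d)
M = -1 (M = 1*(-1) = -1)
m(L, w) = -15 (m(L, w) = 3*(-5) = -15)
I(N) = (3 + N)*(N + (2 + 1/N)/N) (I(N) = (N + 3)*(N + (2 + 1/N)/N) = (3 + N)*(N + (2 + 1/N)/N))
I(m(M, 1))*69 = (2 + (-15)**2 + 3*(-15) + 3/(-15)**2 + 7/(-15))*69 = (2 + 225 - 45 + 3*(1/225) + 7*(-1/15))*69 = (2 + 225 - 45 + 1/75 - 7/15)*69 = (13616/75)*69 = 313168/25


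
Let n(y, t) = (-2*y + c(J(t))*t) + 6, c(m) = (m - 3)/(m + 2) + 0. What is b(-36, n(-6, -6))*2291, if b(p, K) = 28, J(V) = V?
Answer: 64148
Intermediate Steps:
c(m) = (-3 + m)/(2 + m) (c(m) = (-3 + m)/(2 + m) + 0 = (-3 + m)/(2 + m))
n(y, t) = 6 - 2*y + t*(-3 + t)/(2 + t) (n(y, t) = (-2*y + ((-3 + t)/(2 + t))*t) + 6 = (-2*y + t*(-3 + t)/(2 + t)) + 6 = 6 - 2*y + t*(-3 + t)/(2 + t))
b(-36, n(-6, -6))*2291 = 28*2291 = 64148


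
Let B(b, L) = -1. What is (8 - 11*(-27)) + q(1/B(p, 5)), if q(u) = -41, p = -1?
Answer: 264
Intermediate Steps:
(8 - 11*(-27)) + q(1/B(p, 5)) = (8 - 11*(-27)) - 41 = (8 + 297) - 41 = 305 - 41 = 264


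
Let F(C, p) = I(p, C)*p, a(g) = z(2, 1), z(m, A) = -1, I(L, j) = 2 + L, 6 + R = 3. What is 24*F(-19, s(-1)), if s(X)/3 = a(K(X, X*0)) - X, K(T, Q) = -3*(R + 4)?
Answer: 0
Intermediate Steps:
R = -3 (R = -6 + 3 = -3)
K(T, Q) = -3 (K(T, Q) = -3*(-3 + 4) = -3*1 = -3)
a(g) = -1
s(X) = -3 - 3*X (s(X) = 3*(-1 - X) = -3 - 3*X)
F(C, p) = p*(2 + p) (F(C, p) = (2 + p)*p = p*(2 + p))
24*F(-19, s(-1)) = 24*((-3 - 3*(-1))*(2 + (-3 - 3*(-1)))) = 24*((-3 + 3)*(2 + (-3 + 3))) = 24*(0*(2 + 0)) = 24*(0*2) = 24*0 = 0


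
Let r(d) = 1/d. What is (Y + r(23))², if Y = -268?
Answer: 37982569/529 ≈ 71801.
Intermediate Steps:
(Y + r(23))² = (-268 + 1/23)² = (-6163/23)² = 37982569/529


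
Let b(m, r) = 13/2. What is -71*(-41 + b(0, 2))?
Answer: 4899/2 ≈ 2449.5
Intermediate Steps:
b(m, r) = 13/2 (b(m, r) = 13*(1/2) = 13/2)
-71*(-41 + b(0, 2)) = -71*(-41 + 13/2) = -71*(-69/2) = 4899/2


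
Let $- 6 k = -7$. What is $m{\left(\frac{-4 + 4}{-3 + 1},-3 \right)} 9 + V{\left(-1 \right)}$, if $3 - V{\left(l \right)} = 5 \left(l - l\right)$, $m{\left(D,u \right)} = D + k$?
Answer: $\frac{27}{2} \approx 13.5$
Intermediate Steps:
$k = \frac{7}{6}$ ($k = \left(- \frac{1}{6}\right) \left(-7\right) = \frac{7}{6} \approx 1.1667$)
$m{\left(D,u \right)} = \frac{7}{6} + D$ ($m{\left(D,u \right)} = D + \frac{7}{6} = \frac{7}{6} + D$)
$V{\left(l \right)} = 3$ ($V{\left(l \right)} = 3 - 5 \left(l - l\right) = 3 - 5 \cdot 0 = 3 - 0 = 3 + 0 = 3$)
$m{\left(\frac{-4 + 4}{-3 + 1},-3 \right)} 9 + V{\left(-1 \right)} = \left(\frac{7}{6} + \frac{-4 + 4}{-3 + 1}\right) 9 + 3 = \left(\frac{7}{6} + \frac{0}{-2}\right) 9 + 3 = \left(\frac{7}{6} + 0 \left(- \frac{1}{2}\right)\right) 9 + 3 = \left(\frac{7}{6} + 0\right) 9 + 3 = \frac{7}{6} \cdot 9 + 3 = \frac{21}{2} + 3 = \frac{27}{2}$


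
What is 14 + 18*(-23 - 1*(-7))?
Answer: -274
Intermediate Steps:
14 + 18*(-23 - 1*(-7)) = 14 + 18*(-23 + 7) = 14 + 18*(-16) = 14 - 288 = -274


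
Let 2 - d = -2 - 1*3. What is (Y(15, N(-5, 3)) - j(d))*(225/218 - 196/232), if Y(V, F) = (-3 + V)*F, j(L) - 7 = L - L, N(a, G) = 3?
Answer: 592/109 ≈ 5.4312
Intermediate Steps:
d = 7 (d = 2 - (-2 - 1*3) = 2 - (-2 - 3) = 2 - 1*(-5) = 2 + 5 = 7)
j(L) = 7 (j(L) = 7 + (L - L) = 7 + 0 = 7)
Y(V, F) = F*(-3 + V)
(Y(15, N(-5, 3)) - j(d))*(225/218 - 196/232) = (3*(-3 + 15) - 1*7)*(225/218 - 196/232) = (3*12 - 7)*(225*(1/218) - 196*1/232) = (36 - 7)*(225/218 - 49/58) = 29*(592/3161) = 592/109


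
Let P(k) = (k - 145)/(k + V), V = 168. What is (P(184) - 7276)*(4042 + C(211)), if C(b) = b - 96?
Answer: -10646546741/352 ≈ -3.0246e+7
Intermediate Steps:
C(b) = -96 + b
P(k) = (-145 + k)/(168 + k) (P(k) = (k - 145)/(k + 168) = (-145 + k)/(168 + k))
(P(184) - 7276)*(4042 + C(211)) = ((-145 + 184)/(168 + 184) - 7276)*(4042 + (-96 + 211)) = (39/352 - 7276)*(4042 + 115) = ((1/352)*39 - 7276)*4157 = (39/352 - 7276)*4157 = -2561113/352*4157 = -10646546741/352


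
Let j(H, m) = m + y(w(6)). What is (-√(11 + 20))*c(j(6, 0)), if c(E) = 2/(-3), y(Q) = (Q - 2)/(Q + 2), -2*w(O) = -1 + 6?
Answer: 2*√31/3 ≈ 3.7118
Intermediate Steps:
w(O) = -5/2 (w(O) = -(-1 + 6)/2 = -½*5 = -5/2)
y(Q) = (-2 + Q)/(2 + Q)
j(H, m) = 9 + m (j(H, m) = m + (-2 - 5/2)/(2 - 5/2) = m - 9/2/(-½) = m - 2*(-9/2) = m + 9 = 9 + m)
c(E) = -⅔ (c(E) = 2*(-⅓) = -⅔)
(-√(11 + 20))*c(j(6, 0)) = -√(11 + 20)*(-⅔) = -√31*(-⅔) = 2*√31/3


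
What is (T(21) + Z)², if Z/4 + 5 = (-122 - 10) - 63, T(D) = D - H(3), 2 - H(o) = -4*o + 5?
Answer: 620944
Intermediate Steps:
H(o) = -3 + 4*o (H(o) = 2 - (-4*o + 5) = 2 - (5 - 4*o) = 2 + (-5 + 4*o) = -3 + 4*o)
T(D) = -9 + D (T(D) = D - (-3 + 4*3) = D - (-3 + 12) = D - 1*9 = D - 9 = -9 + D)
Z = -800 (Z = -20 + 4*((-122 - 10) - 63) = -20 + 4*(-132 - 63) = -20 + 4*(-195) = -20 - 780 = -800)
(T(21) + Z)² = ((-9 + 21) - 800)² = (12 - 800)² = (-788)² = 620944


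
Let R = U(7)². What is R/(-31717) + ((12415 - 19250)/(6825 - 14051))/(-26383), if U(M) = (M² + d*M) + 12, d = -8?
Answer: -711839235/863805961298 ≈ -0.00082407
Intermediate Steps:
U(M) = 12 + M² - 8*M (U(M) = (M² - 8*M) + 12 = 12 + M² - 8*M)
R = 25 (R = (12 + 7² - 8*7)² = (12 + 49 - 56)² = 5² = 25)
R/(-31717) + ((12415 - 19250)/(6825 - 14051))/(-26383) = 25/(-31717) + ((12415 - 19250)/(6825 - 14051))/(-26383) = 25*(-1/31717) - 6835/(-7226)*(-1/26383) = -25/31717 - 6835*(-1/7226)*(-1/26383) = -25/31717 + (6835/7226)*(-1/26383) = -25/31717 - 6835/190643558 = -711839235/863805961298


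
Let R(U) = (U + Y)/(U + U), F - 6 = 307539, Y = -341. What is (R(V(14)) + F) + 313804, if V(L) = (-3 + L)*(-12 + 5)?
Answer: 4349462/7 ≈ 6.2135e+5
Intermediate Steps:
V(L) = 21 - 7*L (V(L) = (-3 + L)*(-7) = 21 - 7*L)
F = 307545 (F = 6 + 307539 = 307545)
R(U) = (-341 + U)/(2*U) (R(U) = (U - 341)/(U + U) = (-341 + U)/((2*U)) = (-341 + U)*(1/(2*U)) = (-341 + U)/(2*U))
(R(V(14)) + F) + 313804 = ((-341 + (21 - 7*14))/(2*(21 - 7*14)) + 307545) + 313804 = ((-341 + (21 - 98))/(2*(21 - 98)) + 307545) + 313804 = ((½)*(-341 - 77)/(-77) + 307545) + 313804 = ((½)*(-1/77)*(-418) + 307545) + 313804 = (19/7 + 307545) + 313804 = 2152834/7 + 313804 = 4349462/7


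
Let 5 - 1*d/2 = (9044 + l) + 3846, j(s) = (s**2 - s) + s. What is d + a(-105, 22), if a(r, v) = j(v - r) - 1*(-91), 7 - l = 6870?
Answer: 4176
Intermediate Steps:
l = -6863 (l = 7 - 1*6870 = 7 - 6870 = -6863)
j(s) = s**2
a(r, v) = 91 + (v - r)**2 (a(r, v) = (v - r)**2 - 1*(-91) = (v - r)**2 + 91 = 91 + (v - r)**2)
d = -12044 (d = 10 - 2*((9044 - 6863) + 3846) = 10 - 2*(2181 + 3846) = 10 - 2*6027 = 10 - 12054 = -12044)
d + a(-105, 22) = -12044 + (91 + (-105 - 1*22)**2) = -12044 + (91 + (-105 - 22)**2) = -12044 + (91 + (-127)**2) = -12044 + (91 + 16129) = -12044 + 16220 = 4176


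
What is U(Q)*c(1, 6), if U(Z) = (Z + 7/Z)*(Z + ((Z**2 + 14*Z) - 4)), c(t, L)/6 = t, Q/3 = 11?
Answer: 3463360/11 ≈ 3.1485e+5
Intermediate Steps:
Q = 33 (Q = 3*11 = 33)
c(t, L) = 6*t
U(Z) = (Z + 7/Z)*(-4 + Z**2 + 15*Z) (U(Z) = (Z + 7/Z)*(Z + (-4 + Z**2 + 14*Z)) = (Z + 7/Z)*(-4 + Z**2 + 15*Z))
U(Q)*c(1, 6) = (105 + 33**3 - 28/33 + 3*33 + 15*33**2)*(6*1) = (105 + 35937 - 28*1/33 + 99 + 15*1089)*6 = (105 + 35937 - 28/33 + 99 + 16335)*6 = (1731680/33)*6 = 3463360/11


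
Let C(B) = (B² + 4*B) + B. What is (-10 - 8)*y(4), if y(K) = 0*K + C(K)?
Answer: -648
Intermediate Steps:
C(B) = B² + 5*B
y(K) = K*(5 + K) (y(K) = 0*K + K*(5 + K) = 0 + K*(5 + K) = K*(5 + K))
(-10 - 8)*y(4) = (-10 - 8)*(4*(5 + 4)) = -72*9 = -18*36 = -648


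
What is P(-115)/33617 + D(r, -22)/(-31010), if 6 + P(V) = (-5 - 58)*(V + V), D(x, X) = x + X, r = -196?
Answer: 228238673/521231585 ≈ 0.43788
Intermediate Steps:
D(x, X) = X + x
P(V) = -6 - 126*V (P(V) = -6 + (-5 - 58)*(V + V) = -6 - 126*V)
P(-115)/33617 + D(r, -22)/(-31010) = (-6 - 126*(-115))/33617 + (-22 - 196)/(-31010) = (-6 + 14490)*(1/33617) - 218*(-1/31010) = 14484*(1/33617) + 109/15505 = 14484/33617 + 109/15505 = 228238673/521231585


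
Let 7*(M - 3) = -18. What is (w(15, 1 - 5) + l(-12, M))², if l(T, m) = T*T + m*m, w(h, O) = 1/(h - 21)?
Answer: 1792760281/86436 ≈ 20741.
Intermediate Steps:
M = 3/7 (M = 3 + (⅐)*(-18) = 3 - 18/7 = 3/7 ≈ 0.42857)
w(h, O) = 1/(-21 + h)
l(T, m) = T² + m²
(w(15, 1 - 5) + l(-12, M))² = (1/(-21 + 15) + ((-12)² + (3/7)²))² = (1/(-6) + (144 + 9/49))² = (-⅙ + 7065/49)² = (42341/294)² = 1792760281/86436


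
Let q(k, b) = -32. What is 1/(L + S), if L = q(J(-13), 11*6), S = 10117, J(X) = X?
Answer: 1/10085 ≈ 9.9157e-5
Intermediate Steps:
L = -32
1/(L + S) = 1/(-32 + 10117) = 1/10085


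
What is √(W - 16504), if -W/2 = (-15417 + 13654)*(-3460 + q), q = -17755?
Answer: I*√74820594 ≈ 8649.9*I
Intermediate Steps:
W = -74804090 (W = -2*(-15417 + 13654)*(-3460 - 17755) = -(-3526)*(-21215) = -2*37402045 = -74804090)
√(W - 16504) = √(-74804090 - 16504) = √(-74820594) = I*√74820594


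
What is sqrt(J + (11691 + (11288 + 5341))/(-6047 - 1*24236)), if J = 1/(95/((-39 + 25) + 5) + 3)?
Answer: I*sqrt(1131712624977)/1029622 ≈ 1.0332*I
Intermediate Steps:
J = -9/68 (J = 1/(95/(-14 + 5) + 3) = 1/(95/(-9) + 3) = 1/(95*(-1/9) + 3) = 1/(-95/9 + 3) = 1/(-68/9) = -9/68 ≈ -0.13235)
sqrt(J + (11691 + (11288 + 5341))/(-6047 - 1*24236)) = sqrt(-9/68 + (11691 + (11288 + 5341))/(-6047 - 1*24236)) = sqrt(-9/68 + (11691 + 16629)/(-6047 - 24236)) = sqrt(-9/68 + 28320/(-30283)) = sqrt(-9/68 + 28320*(-1/30283)) = sqrt(-9/68 - 28320/30283) = sqrt(-2198307/2059244) = I*sqrt(1131712624977)/1029622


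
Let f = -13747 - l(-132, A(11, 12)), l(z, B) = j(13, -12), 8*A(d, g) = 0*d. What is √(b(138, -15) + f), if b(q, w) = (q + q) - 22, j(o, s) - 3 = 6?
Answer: I*√13502 ≈ 116.2*I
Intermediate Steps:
j(o, s) = 9 (j(o, s) = 3 + 6 = 9)
A(d, g) = 0 (A(d, g) = (0*d)/8 = (⅛)*0 = 0)
l(z, B) = 9
b(q, w) = -22 + 2*q (b(q, w) = 2*q - 22 = -22 + 2*q)
f = -13756 (f = -13747 - 1*9 = -13747 - 9 = -13756)
√(b(138, -15) + f) = √((-22 + 2*138) - 13756) = √((-22 + 276) - 13756) = √(254 - 13756) = √(-13502) = I*√13502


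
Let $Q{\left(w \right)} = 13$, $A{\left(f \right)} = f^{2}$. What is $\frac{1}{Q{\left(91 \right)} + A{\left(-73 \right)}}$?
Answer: $\frac{1}{5342} \approx 0.0001872$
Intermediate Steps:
$\frac{1}{Q{\left(91 \right)} + A{\left(-73 \right)}} = \frac{1}{13 + \left(-73\right)^{2}} = \frac{1}{13 + 5329} = \frac{1}{5342}$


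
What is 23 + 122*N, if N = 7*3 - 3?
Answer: 2219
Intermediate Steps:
N = 18 (N = 21 - 3 = 18)
23 + 122*N = 23 + 122*18 = 23 + 2196 = 2219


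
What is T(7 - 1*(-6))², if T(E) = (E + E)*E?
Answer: 114244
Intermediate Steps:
T(E) = 2*E² (T(E) = (2*E)*E = 2*E²)
T(7 - 1*(-6))² = (2*(7 - 1*(-6))²)² = (2*(7 + 6)²)² = (2*13²)² = (2*169)² = 338² = 114244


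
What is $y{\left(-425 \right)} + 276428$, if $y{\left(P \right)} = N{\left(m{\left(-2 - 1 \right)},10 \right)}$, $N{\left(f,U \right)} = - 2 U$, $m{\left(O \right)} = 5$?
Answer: $276408$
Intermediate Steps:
$y{\left(P \right)} = -20$ ($y{\left(P \right)} = \left(-2\right) 10 = -20$)
$y{\left(-425 \right)} + 276428 = -20 + 276428 = 276408$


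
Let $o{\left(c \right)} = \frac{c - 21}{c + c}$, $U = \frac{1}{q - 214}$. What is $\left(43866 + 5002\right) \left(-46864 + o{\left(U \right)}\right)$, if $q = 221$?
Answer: $-2293717316$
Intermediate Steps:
$U = \frac{1}{7}$ ($U = \frac{1}{221 - 214} = \frac{1}{7} \approx 0.14286$)
$o{\left(c \right)} = \frac{-21 + c}{2 c}$
$\left(43866 + 5002\right) \left(-46864 + o{\left(U \right)}\right) = \left(43866 + 5002\right) \left(-46864 + \frac{\frac{1}{\frac{1}{7}} \left(-21 + \frac{1}{7}\right)}{2}\right) = 48868 \left(-46864 + \frac{1}{2} \cdot 7 \left(- \frac{146}{7}\right)\right) = 48868 \left(-46864 - 73\right) = 48868 \left(-46937\right) = -2293717316$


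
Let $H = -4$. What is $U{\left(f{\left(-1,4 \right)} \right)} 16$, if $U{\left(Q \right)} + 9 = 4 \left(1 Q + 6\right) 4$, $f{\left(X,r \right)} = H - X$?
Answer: $624$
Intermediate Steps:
$f{\left(X,r \right)} = -4 - X$
$U{\left(Q \right)} = 87 + 16 Q$ ($U{\left(Q \right)} = -9 + 4 \left(1 Q + 6\right) 4 = -9 + 4 \left(Q + 6\right) 4 = -9 + 4 \left(6 + Q\right) 4 = -9 + \left(24 + 4 Q\right) 4 = -9 + \left(96 + 16 Q\right) = 87 + 16 Q$)
$U{\left(f{\left(-1,4 \right)} \right)} 16 = \left(87 + 16 \left(-4 - -1\right)\right) 16 = \left(87 + 16 \left(-4 + 1\right)\right) 16 = \left(87 + 16 \left(-3\right)\right) 16 = \left(87 - 48\right) 16 = 39 \cdot 16 = 624$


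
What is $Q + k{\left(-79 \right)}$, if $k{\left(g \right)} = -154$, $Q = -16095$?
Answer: $-16249$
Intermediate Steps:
$Q + k{\left(-79 \right)} = -16095 - 154 = -16249$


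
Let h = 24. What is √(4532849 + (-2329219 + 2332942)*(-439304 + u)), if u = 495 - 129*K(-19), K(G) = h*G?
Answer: I*√1410151306 ≈ 37552.0*I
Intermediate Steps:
K(G) = 24*G
u = 59319 (u = 495 - 3096*(-19) = 495 - 129*(-456) = 495 + 58824 = 59319)
√(4532849 + (-2329219 + 2332942)*(-439304 + u)) = √(4532849 + (-2329219 + 2332942)*(-439304 + 59319)) = √(4532849 + 3723*(-379985)) = √(4532849 - 1414684155) = √(-1410151306) = I*√1410151306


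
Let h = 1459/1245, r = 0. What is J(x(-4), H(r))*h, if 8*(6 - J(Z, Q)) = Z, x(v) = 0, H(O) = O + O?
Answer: 2918/415 ≈ 7.0313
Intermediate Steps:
H(O) = 2*O
J(Z, Q) = 6 - Z/8
h = 1459/1245 (h = 1459*(1/1245) = 1459/1245 ≈ 1.1719)
J(x(-4), H(r))*h = (6 - ⅛*0)*(1459/1245) = (6 + 0)*(1459/1245) = 6*(1459/1245) = 2918/415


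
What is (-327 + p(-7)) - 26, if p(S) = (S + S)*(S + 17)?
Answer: -493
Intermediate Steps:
p(S) = 2*S*(17 + S) (p(S) = (2*S)*(17 + S) = 2*S*(17 + S))
(-327 + p(-7)) - 26 = (-327 + 2*(-7)*(17 - 7)) - 26 = (-327 + 2*(-7)*10) - 26 = (-327 - 140) - 26 = -467 - 26 = -493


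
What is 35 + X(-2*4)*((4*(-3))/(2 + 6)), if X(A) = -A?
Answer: 23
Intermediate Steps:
35 + X(-2*4)*((4*(-3))/(2 + 6)) = 35 + (-(-2)*4)*((4*(-3))/(2 + 6)) = 35 + (-1*(-8))*(-12/8) = 35 + 8*(-12*1/8) = 35 + 8*(-3/2) = 35 - 12 = 23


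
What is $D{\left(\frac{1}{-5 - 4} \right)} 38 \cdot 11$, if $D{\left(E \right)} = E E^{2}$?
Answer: $- \frac{418}{729} \approx -0.57339$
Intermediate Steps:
$D{\left(E \right)} = E^{3}$
$D{\left(\frac{1}{-5 - 4} \right)} 38 \cdot 11 = \left(\frac{1}{-5 - 4}\right)^{3} \cdot 38 \cdot 11 = \left(\frac{1}{-9}\right)^{3} \cdot 38 \cdot 11 = \left(- \frac{1}{9}\right)^{3} \cdot 38 \cdot 11 = \left(- \frac{1}{729}\right) 38 \cdot 11 = \left(- \frac{38}{729}\right) 11 = - \frac{418}{729}$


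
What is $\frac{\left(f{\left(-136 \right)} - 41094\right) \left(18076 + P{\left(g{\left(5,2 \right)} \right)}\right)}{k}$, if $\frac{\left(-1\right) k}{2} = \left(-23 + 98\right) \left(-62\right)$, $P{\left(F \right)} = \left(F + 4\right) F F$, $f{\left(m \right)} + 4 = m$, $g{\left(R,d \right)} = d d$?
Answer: $- \frac{62551978}{775} \approx -80712.0$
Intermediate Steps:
$g{\left(R,d \right)} = d^{2}$
$f{\left(m \right)} = -4 + m$
$P{\left(F \right)} = F^{2} \left(4 + F\right)$ ($P{\left(F \right)} = \left(4 + F\right) F^{2} = F^{2} \left(4 + F\right)$)
$k = 9300$ ($k = - 2 \left(-23 + 98\right) \left(-62\right) = - 2 \cdot 75 \left(-62\right) = \left(-2\right) \left(-4650\right) = 9300$)
$\frac{\left(f{\left(-136 \right)} - 41094\right) \left(18076 + P{\left(g{\left(5,2 \right)} \right)}\right)}{k} = \frac{\left(\left(-4 - 136\right) - 41094\right) \left(18076 + \left(2^{2}\right)^{2} \left(4 + 2^{2}\right)\right)}{9300} = \left(-140 - 41094\right) \left(18076 + 4^{2} \left(4 + 4\right)\right) \frac{1}{9300} = - 41234 \left(18076 + 16 \cdot 8\right) \frac{1}{9300} = - 41234 \left(18076 + 128\right) \frac{1}{9300} = \left(-41234\right) 18204 \cdot \frac{1}{9300} = \left(-750623736\right) \frac{1}{9300} = - \frac{62551978}{775}$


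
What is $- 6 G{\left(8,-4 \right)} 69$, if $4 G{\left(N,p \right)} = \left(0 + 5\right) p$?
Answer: $2070$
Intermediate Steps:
$G{\left(N,p \right)} = \frac{5 p}{4}$ ($G{\left(N,p \right)} = \frac{\left(0 + 5\right) p}{4} = \frac{5 p}{4}$)
$- 6 G{\left(8,-4 \right)} 69 = - 6 \cdot \frac{5}{4} \left(-4\right) 69 = \left(-6\right) \left(-5\right) 69 = 30 \cdot 69 = 2070$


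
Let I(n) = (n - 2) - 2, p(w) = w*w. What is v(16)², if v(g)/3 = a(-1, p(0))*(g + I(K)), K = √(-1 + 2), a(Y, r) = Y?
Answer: 1521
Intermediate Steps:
p(w) = w²
K = 1 (K = √1 = 1)
I(n) = -4 + n (I(n) = (-2 + n) - 2 = -4 + n)
v(g) = 9 - 3*g (v(g) = 3*(-(g + (-4 + 1))) = 3*(-(g - 3)) = 3*(-(-3 + g)) = 3*(3 - g) = 9 - 3*g)
v(16)² = (9 - 3*16)² = (9 - 48)² = (-39)² = 1521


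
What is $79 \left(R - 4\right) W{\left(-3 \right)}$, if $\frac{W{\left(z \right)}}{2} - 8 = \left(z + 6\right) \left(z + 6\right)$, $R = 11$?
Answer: $18802$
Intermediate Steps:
$W{\left(z \right)} = 16 + 2 \left(6 + z\right)^{2}$ ($W{\left(z \right)} = 16 + 2 \left(z + 6\right) \left(z + 6\right) = 16 + 2 \left(6 + z\right) \left(6 + z\right) = 16 + 2 \left(6 + z\right)^{2}$)
$79 \left(R - 4\right) W{\left(-3 \right)} = 79 \left(11 - 4\right) \left(16 + 2 \left(6 - 3\right)^{2}\right) = 79 \cdot 7 \left(16 + 2 \cdot 3^{2}\right) = 79 \cdot 7 \left(16 + 2 \cdot 9\right) = 79 \cdot 7 \left(16 + 18\right) = 79 \cdot 7 \cdot 34 = 79 \cdot 238 = 18802$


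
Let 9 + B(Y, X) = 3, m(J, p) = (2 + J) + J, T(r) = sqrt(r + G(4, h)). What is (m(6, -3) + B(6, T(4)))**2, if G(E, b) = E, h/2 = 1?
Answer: 64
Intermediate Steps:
h = 2 (h = 2*1 = 2)
T(r) = sqrt(4 + r) (T(r) = sqrt(r + 4) = sqrt(4 + r))
m(J, p) = 2 + 2*J
B(Y, X) = -6 (B(Y, X) = -9 + 3 = -6)
(m(6, -3) + B(6, T(4)))**2 = ((2 + 2*6) - 6)**2 = ((2 + 12) - 6)**2 = (14 - 6)**2 = 8**2 = 64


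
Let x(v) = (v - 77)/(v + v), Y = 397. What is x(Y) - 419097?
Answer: -166381349/397 ≈ -4.1910e+5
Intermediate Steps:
x(v) = (-77 + v)/(2*v) (x(v) = (-77 + v)/((2*v)) = (-77 + v)*(1/(2*v)) = (-77 + v)/(2*v))
x(Y) - 419097 = (1/2)*(-77 + 397)/397 - 419097 = (1/2)*(1/397)*320 - 419097 = 160/397 - 419097 = -166381349/397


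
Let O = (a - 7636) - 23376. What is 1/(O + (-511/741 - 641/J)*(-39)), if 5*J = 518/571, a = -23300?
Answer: 9842/821796749 ≈ 1.1976e-5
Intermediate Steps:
J = 518/2855 (J = (518/571)/5 = (518*(1/571))/5 = (⅕)*(518/571) = 518/2855 ≈ 0.18144)
O = -54312 (O = (-23300 - 7636) - 23376 = -30936 - 23376 = -54312)
1/(O + (-511/741 - 641/J)*(-39)) = 1/(-54312 + (-511/741 - 641/518/2855)*(-39)) = 1/(-54312 + (-511*1/741 - 641*2855/518)*(-39)) = 1/(-54312 + (-511/741 - 1830055/518)*(-39)) = 1/(-54312 - 1356335453/383838*(-39)) = 1/(-54312 + 1356335453/9842) = 1/(821796749/9842) = 9842/821796749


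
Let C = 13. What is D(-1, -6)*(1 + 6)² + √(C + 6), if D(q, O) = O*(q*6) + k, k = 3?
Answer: 1911 + √19 ≈ 1915.4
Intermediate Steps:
D(q, O) = 3 + 6*O*q (D(q, O) = O*(q*6) + 3 = O*(6*q) + 3 = 6*O*q + 3 = 3 + 6*O*q)
D(-1, -6)*(1 + 6)² + √(C + 6) = (3 + 6*(-6)*(-1))*(1 + 6)² + √(13 + 6) = (3 + 36)*7² + √19 = 39*49 + √19 = 1911 + √19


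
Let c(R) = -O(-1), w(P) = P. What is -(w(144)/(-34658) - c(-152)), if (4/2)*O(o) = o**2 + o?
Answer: 72/17329 ≈ 0.0041549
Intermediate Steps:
O(o) = o/2 + o**2/2 (O(o) = (o**2 + o)/2 = (o + o**2)/2 = o/2 + o**2/2)
c(R) = 0 (c(R) = -(-1)*(1 - 1)/2 = -(-1)*0/2 = -1*0 = 0)
-(w(144)/(-34658) - c(-152)) = -(144/(-34658) - 1*0) = -(144*(-1/34658) + 0) = -(-72/17329 + 0) = -1*(-72/17329) = 72/17329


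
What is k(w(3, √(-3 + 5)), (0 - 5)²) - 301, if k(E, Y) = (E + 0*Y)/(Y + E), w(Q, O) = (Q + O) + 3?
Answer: -288475/959 + 25*√2/959 ≈ -300.77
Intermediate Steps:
w(Q, O) = 3 + O + Q (w(Q, O) = (O + Q) + 3 = 3 + O + Q)
k(E, Y) = E/(E + Y) (k(E, Y) = (E + 0)/(E + Y) = E/(E + Y))
k(w(3, √(-3 + 5)), (0 - 5)²) - 301 = (3 + √(-3 + 5) + 3)/((3 + √(-3 + 5) + 3) + (0 - 5)²) - 301 = (3 + √2 + 3)/((3 + √2 + 3) + (-5)²) - 301 = (6 + √2)/((6 + √2) + 25) - 301 = (6 + √2)/(31 + √2) - 301 = -301 + (6 + √2)/(31 + √2)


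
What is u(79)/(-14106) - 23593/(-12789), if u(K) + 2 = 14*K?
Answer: 53113967/30066939 ≈ 1.7665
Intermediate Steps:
u(K) = -2 + 14*K
u(79)/(-14106) - 23593/(-12789) = (-2 + 14*79)/(-14106) - 23593/(-12789) = (-2 + 1106)*(-1/14106) - 23593*(-1/12789) = 1104*(-1/14106) + 23593/12789 = -184/2351 + 23593/12789 = 53113967/30066939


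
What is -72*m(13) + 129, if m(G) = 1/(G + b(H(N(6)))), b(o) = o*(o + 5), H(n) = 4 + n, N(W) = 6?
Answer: 20955/163 ≈ 128.56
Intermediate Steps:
b(o) = o*(5 + o)
m(G) = 1/(150 + G) (m(G) = 1/(G + (4 + 6)*(5 + (4 + 6))) = 1/(G + 10*(5 + 10)) = 1/(G + 10*15) = 1/(G + 150) = 1/(150 + G))
-72*m(13) + 129 = -72/(150 + 13) + 129 = -72/163 + 129 = 20955/163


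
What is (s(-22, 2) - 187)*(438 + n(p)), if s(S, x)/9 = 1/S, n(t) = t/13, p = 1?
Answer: -23480485/286 ≈ -82100.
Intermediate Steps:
n(t) = t/13 (n(t) = t*(1/13) = t/13)
s(S, x) = 9/S
(s(-22, 2) - 187)*(438 + n(p)) = (9/(-22) - 187)*(438 + (1/13)*1) = (9*(-1/22) - 187)*(438 + 1/13) = (-9/22 - 187)*(5695/13) = -4123/22*5695/13 = -23480485/286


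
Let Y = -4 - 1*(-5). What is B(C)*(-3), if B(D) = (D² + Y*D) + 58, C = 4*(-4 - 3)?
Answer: -2442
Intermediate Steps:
Y = 1 (Y = -4 + 5 = 1)
C = -28 (C = 4*(-7) = -28)
B(D) = 58 + D + D² (B(D) = (D² + 1*D) + 58 = (D² + D) + 58 = (D + D²) + 58 = 58 + D + D²)
B(C)*(-3) = (58 - 28 + (-28)²)*(-3) = (58 - 28 + 784)*(-3) = 814*(-3) = -2442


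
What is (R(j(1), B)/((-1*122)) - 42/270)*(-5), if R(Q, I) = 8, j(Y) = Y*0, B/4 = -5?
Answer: 607/549 ≈ 1.1056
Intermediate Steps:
B = -20 (B = 4*(-5) = -20)
j(Y) = 0
(R(j(1), B)/((-1*122)) - 42/270)*(-5) = (8/((-1*122)) - 42/270)*(-5) = (8/(-122) - 42*1/270)*(-5) = (8*(-1/122) - 7/45)*(-5) = (-4/61 - 7/45)*(-5) = -607/2745*(-5) = 607/549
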